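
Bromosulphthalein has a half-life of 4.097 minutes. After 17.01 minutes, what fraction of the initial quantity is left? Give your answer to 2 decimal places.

n = 17.01/4.097 ≈ 4.1518 half-lives.
Fraction remaining = (1/2)^4.1518 ≈ 0.056257.

0.06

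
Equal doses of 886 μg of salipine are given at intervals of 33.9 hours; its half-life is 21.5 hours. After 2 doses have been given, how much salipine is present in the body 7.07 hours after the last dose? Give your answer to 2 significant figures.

940 μg

The 2 doses were given 40.97, 7.07 hours ago.
Total = 886·(1/2)^(40.97/21.5) + 886·(1/2)^(7.07/21.5)
      = 236.48 + 705.41 ≈ 941.89 μg.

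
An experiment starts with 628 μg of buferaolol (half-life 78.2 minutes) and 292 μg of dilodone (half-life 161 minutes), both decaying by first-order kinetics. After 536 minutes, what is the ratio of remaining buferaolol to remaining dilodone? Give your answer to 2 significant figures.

buferaolol: 628 × (1/2)^(536/78.2) = 628 × (1/2)^6.8542 ≈ 5.4279 μg.
dilodone: 292 × (1/2)^(536/161) = 292 × (1/2)^3.3292 ≈ 29.053 μg.
Ratio ≈ 5.4279 / 29.053 ≈ 0.18683.

0.19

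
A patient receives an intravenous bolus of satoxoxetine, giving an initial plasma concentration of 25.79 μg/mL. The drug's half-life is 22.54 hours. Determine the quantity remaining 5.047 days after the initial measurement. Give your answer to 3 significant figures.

0.622 μg/mL

Convert the elapsed time: 5.047 days = 121.128 hours.
Number of half-lives: n = 121.128/22.54 ≈ 5.3739.
Remaining = 25.79 × (1/2)^5.3739 = 25.79 × 0.024115 ≈ 0.62193 μg/mL.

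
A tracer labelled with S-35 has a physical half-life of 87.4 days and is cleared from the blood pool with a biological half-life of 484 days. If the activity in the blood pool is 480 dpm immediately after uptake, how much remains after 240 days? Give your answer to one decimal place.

50.7 dpm

1/t_eff = 1/t_phys + 1/t_biol = 1/87.4 + 1/484 = 0.013508 per day.
t_eff = 87.4 × 484 / (87.4 + 484) ≈ 74.032 days.
Remaining = 480 × (1/2)^(240/74.032) = 480 × (1/2)^3.2419 ≈ 50.739 dpm.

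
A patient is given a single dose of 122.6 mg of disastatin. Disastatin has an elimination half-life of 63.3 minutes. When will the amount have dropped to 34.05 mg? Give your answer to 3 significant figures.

117 minutes

Fraction remaining = 34.05/122.6 ≈ 0.27773.
n = log₂(122.6/34.05) = ln(3.6006)/ln 2 ≈ 1.8482 half-lives.
t = n × t½ = 1.8482 × 63.3 ≈ 116.99 minutes.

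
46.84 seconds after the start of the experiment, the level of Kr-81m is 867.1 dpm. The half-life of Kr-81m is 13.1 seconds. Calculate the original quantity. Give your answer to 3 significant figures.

10300 dpm

Number of half-lives elapsed: n = 46.84/13.1 ≈ 3.5756.
A₀ = A × 2^n = 867.1 × 2^3.5756 = 867.1 × 11.922 ≈ 10338 dpm.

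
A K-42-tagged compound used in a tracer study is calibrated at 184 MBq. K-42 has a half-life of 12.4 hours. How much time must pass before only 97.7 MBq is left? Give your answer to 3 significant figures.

Fraction remaining = 97.7/184 ≈ 0.53098.
n = log₂(184/97.7) = ln(1.8833)/ln 2 ≈ 0.91328 half-lives.
t = n × t½ = 0.91328 × 12.4 ≈ 11.325 hours.

11.3 hours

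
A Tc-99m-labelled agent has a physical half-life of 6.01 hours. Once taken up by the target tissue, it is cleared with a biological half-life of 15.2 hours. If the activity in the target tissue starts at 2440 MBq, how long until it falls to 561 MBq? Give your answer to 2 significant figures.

1/t_eff = 1/t_phys + 1/t_biol = 1/6.01 + 1/15.2 = 0.23218 per hour.
t_eff = 6.01 × 15.2 / (6.01 + 15.2) ≈ 4.307 hours.
n = log₂(2440/561) ≈ 2.1208; t = 2.1208 × 4.307 ≈ 9.1344 hours.

9.1 hours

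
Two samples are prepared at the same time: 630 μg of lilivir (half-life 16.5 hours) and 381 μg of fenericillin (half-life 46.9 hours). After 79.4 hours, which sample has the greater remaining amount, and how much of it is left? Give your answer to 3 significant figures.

lilivir: 630 × (1/2)^4.8121 ≈ 22.426 μg.
fenericillin: 381 × (1/2)^1.693 ≈ 117.84 μg.
Fenericillin has more remaining, at ≈ 117.84 μg.

fenericillin, 118 μg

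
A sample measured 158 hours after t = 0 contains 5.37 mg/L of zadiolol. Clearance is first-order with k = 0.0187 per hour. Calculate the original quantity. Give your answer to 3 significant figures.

103 mg/L

t½ = ln 2 / k = 0.69315 / 0.0187 ≈ 37.067 hours.
Number of half-lives elapsed: n = 158/37.067 ≈ 4.2626.
A₀ = A × 2^n = 5.37 × 2^4.2626 = 5.37 × 19.194 ≈ 103.07 mg/L.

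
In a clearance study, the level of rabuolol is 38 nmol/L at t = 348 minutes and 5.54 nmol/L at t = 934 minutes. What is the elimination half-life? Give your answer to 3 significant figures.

Over Δt = 934 − 348 = 586 minutes, the level fell by a factor of 38/5.54 ≈ 6.8592.
n = log₂(6.8592) ≈ 2.778 half-lives, so t½ = 586/2.778 ≈ 210.94 minutes.

211 minutes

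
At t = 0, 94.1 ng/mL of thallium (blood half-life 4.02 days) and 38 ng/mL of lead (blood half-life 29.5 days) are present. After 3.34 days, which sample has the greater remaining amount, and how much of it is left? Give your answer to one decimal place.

thallium, 52.9 ng/mL

thallium: 94.1 × (1/2)^0.83085 ≈ 52.903 ng/mL.
lead: 38 × (1/2)^0.11322 ≈ 35.132 ng/mL.
Thallium has more remaining, at ≈ 52.903 ng/mL.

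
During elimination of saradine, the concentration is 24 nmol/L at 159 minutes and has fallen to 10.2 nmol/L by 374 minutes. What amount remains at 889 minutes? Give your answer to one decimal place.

Over Δt = 374 − 159 = 215 minutes, the level fell by a factor of 24/10.2 ≈ 2.3529.
n = log₂(2.3529) ≈ 1.2345 half-lives, so t½ = 215/1.2345 ≈ 174.16 minutes.
From t = 374 to t = 889: 10.2 × (1/2)^((889−374)/174.16) ≈ 1.3136 nmol/L.

1.3 nmol/L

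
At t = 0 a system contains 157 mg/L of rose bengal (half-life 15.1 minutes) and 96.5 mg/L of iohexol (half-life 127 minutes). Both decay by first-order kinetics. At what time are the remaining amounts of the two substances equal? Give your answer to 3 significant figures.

Set 157·(1/2)^(t/15.1) = 96.5·(1/2)^(t/127).
Taking log₂: log₂(157/96.5) = t·(1/15.1 − 1/127).
log₂(1.6269) = 0.70216; 1/15.1 − 1/127 = 0.058351.
t = 0.70216 / 0.058351 ≈ 12.033 minutes.

12.0 minutes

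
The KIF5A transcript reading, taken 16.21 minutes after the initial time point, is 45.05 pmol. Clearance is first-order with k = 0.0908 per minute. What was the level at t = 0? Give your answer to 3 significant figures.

t½ = ln 2 / k = 0.69315 / 0.0908 ≈ 7.6338 minutes.
Number of half-lives elapsed: n = 16.21/7.6338 ≈ 2.1235.
A₀ = A × 2^n = 45.05 × 2^2.1235 = 45.05 × 4.3574 ≈ 196.3 pmol.

196 pmol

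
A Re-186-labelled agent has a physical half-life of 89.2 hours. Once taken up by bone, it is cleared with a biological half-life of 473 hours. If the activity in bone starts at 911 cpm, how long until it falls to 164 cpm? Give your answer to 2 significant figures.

1/t_eff = 1/t_phys + 1/t_biol = 1/89.2 + 1/473 = 0.013325 per hour.
t_eff = 89.2 × 473 / (89.2 + 473) ≈ 75.047 hours.
n = log₂(911/164) ≈ 2.4738; t = 2.4738 × 75.047 ≈ 185.65 hours.

190 hours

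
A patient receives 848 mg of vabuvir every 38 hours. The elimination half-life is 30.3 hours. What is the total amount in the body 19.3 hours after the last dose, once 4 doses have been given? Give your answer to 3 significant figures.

The 4 doses were given 133.3, 95.3, 57.3, 19.3 hours ago.
Total = 848·(1/2)^(133.3/30.3) + 848·(1/2)^(95.3/30.3) + 848·(1/2)^(57.3/30.3) + 848·(1/2)^(19.3/30.3)
      = 40.185 + 95.85 + 228.62 + 545.32 ≈ 909.98 mg.

910 mg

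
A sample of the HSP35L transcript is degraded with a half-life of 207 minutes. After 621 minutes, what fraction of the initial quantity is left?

n = 621/207 ≈ 3 half-lives.
Fraction remaining = (1/2)^3 ≈ 0.125.

0.125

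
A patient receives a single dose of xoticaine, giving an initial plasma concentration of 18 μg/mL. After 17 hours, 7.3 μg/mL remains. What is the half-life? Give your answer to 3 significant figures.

A/A₀ = 7.3/18 ≈ 0.40556.
n = log₂(2.4658) ≈ 1.302 half-lives elapsed in 17 hours.
t½ = 17/1.302 ≈ 13.057 hours.

13.1 hours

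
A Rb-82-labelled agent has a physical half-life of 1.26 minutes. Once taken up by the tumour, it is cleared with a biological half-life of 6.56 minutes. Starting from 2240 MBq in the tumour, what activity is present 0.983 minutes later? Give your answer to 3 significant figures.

1/t_eff = 1/t_phys + 1/t_biol = 1/1.26 + 1/6.56 = 0.94609 per minute.
t_eff = 1.26 × 6.56 / (1.26 + 6.56) ≈ 1.057 minutes.
Remaining = 2240 × (1/2)^(0.983/1.057) = 2240 × (1/2)^0.93001 ≈ 1175.7 MBq.

1180 MBq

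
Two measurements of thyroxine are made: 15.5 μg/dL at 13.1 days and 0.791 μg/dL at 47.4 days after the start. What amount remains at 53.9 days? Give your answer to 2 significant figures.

0.45 μg/dL

Over Δt = 47.4 − 13.1 = 34.3 days, the level fell by a factor of 15.5/0.791 ≈ 19.595.
n = log₂(19.595) ≈ 4.2924 half-lives, so t½ = 34.3/4.2924 ≈ 7.9908 days.
From t = 47.4 to t = 53.9: 0.791 × (1/2)^((53.9−47.4)/7.9908) ≈ 0.4501 μg/dL.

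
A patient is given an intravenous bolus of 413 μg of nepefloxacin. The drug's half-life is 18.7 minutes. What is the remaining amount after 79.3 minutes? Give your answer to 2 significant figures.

22 μg

Number of half-lives: n = 79.3/18.7 ≈ 4.2406.
Remaining = 413 × (1/2)^4.2406 = 413 × 0.052898 ≈ 21.847 μg.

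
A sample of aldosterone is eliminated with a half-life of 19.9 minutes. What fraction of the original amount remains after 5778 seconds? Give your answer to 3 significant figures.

0.0349

5778 seconds = 96.3 minutes.
n = 96.3/19.9 ≈ 4.8392 half-lives.
Fraction remaining = (1/2)^4.8392 ≈ 0.034935.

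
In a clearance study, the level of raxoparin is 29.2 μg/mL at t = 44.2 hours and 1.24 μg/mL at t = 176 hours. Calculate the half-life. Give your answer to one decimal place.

Over Δt = 176 − 44.2 = 131.8 hours, the level fell by a factor of 29.2/1.24 ≈ 23.548.
n = log₂(23.548) ≈ 4.5576 half-lives, so t½ = 131.8/4.5576 ≈ 28.919 hours.

28.9 hours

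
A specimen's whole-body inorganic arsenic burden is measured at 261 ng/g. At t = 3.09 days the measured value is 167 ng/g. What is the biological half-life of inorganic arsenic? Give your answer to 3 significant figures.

A/A₀ = 167/261 ≈ 0.63985.
n = log₂(1.5629) ≈ 0.6442 half-lives elapsed in 3.09 days.
t½ = 3.09/0.6442 ≈ 4.7966 days.

4.80 days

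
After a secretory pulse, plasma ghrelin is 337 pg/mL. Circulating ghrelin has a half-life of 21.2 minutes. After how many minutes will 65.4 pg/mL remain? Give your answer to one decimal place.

Fraction remaining = 65.4/337 ≈ 0.19407.
n = log₂(337/65.4) = ln(5.1529)/ln 2 ≈ 2.3654 half-lives.
t = n × t½ = 2.3654 × 21.2 ≈ 50.146 minutes.

50.1 minutes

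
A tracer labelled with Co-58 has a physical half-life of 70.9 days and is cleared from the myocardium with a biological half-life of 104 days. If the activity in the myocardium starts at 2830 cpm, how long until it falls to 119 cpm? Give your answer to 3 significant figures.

1/t_eff = 1/t_phys + 1/t_biol = 1/70.9 + 1/104 = 0.02372 per day.
t_eff = 70.9 × 104 / (70.9 + 104) ≈ 42.159 days.
n = log₂(2830/119) ≈ 4.5718; t = 4.5718 × 42.159 ≈ 192.74 days.

193 days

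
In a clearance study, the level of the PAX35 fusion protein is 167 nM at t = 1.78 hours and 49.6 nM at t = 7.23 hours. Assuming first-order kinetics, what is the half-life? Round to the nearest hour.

3 hours

Over Δt = 7.23 − 1.78 = 5.45 hours, the level fell by a factor of 167/49.6 ≈ 3.3669.
n = log₂(3.3669) ≈ 1.7514 half-lives, so t½ = 5.45/1.7514 ≈ 3.1117 hours.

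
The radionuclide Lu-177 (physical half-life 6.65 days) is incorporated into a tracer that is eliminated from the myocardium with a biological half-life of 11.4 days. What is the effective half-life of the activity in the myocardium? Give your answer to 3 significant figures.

4.20 days

1/t_eff = 1/t_phys + 1/t_biol = 1/6.65 + 1/11.4 = 0.2381 per day.
t_eff = 6.65 × 11.4 / (6.65 + 11.4) ≈ 4.2 days.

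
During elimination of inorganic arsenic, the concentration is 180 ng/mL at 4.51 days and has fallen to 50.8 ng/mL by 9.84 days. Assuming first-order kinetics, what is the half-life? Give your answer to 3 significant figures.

Over Δt = 9.84 − 4.51 = 5.33 days, the level fell by a factor of 180/50.8 ≈ 3.5433.
n = log₂(3.5433) ≈ 1.8251 half-lives, so t½ = 5.33/1.8251 ≈ 2.9204 days.

2.92 days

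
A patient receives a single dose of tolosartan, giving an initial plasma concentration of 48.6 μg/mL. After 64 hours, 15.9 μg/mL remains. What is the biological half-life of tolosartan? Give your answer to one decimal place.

A/A₀ = 15.9/48.6 ≈ 0.32716.
n = log₂(3.0566) ≈ 1.6119 half-lives elapsed in 64 hours.
t½ = 64/1.6119 ≈ 39.704 hours.

39.7 hours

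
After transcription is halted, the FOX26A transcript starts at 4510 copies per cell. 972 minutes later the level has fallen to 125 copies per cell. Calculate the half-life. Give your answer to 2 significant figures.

A/A₀ = 125/4510 ≈ 0.027716.
n = log₂(36.08) ≈ 5.1731 half-lives elapsed in 972 minutes.
t½ = 972/5.1731 ≈ 187.89 minutes.

190 minutes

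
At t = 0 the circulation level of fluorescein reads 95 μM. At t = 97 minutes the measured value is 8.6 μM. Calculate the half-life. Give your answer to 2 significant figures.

A/A₀ = 8.6/95 ≈ 0.090526.
n = log₂(11.047) ≈ 3.4655 half-lives elapsed in 97 minutes.
t½ = 97/3.4655 ≈ 27.99 minutes.

28 minutes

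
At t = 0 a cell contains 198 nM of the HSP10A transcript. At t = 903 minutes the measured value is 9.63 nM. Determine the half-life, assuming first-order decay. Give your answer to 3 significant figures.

A/A₀ = 9.63/198 ≈ 0.048636.
n = log₂(20.561) ≈ 4.3618 half-lives elapsed in 903 minutes.
t½ = 903/4.3618 ≈ 207.02 minutes.

207 minutes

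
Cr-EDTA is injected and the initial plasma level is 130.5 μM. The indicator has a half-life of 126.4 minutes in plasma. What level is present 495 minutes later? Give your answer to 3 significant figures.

8.64 μM

Number of half-lives: n = 495/126.4 ≈ 3.9161.
Remaining = 130.5 × (1/2)^3.9161 = 130.5 × 0.066241 ≈ 8.6444 μM.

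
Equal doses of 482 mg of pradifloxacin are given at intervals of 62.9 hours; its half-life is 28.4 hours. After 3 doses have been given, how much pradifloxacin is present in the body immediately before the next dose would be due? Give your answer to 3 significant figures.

The 3 doses were given 188.7, 125.8, 62.9 hours ago.
Total = 482·(1/2)^(188.7/28.4) + 482·(1/2)^(125.8/28.4) + 482·(1/2)^(62.9/28.4)
      = 4.8183 + 22.367 + 103.83 ≈ 131.02 mg.

131 mg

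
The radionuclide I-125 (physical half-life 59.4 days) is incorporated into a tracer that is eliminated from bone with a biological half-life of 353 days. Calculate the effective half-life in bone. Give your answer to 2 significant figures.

1/t_eff = 1/t_phys + 1/t_biol = 1/59.4 + 1/353 = 0.019668 per day.
t_eff = 59.4 × 353 / (59.4 + 353) ≈ 50.844 days.

51 days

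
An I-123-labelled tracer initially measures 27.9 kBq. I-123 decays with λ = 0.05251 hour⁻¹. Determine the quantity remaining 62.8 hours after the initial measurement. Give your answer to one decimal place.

t½ = ln 2 / λ = 0.69315 / 0.05251 ≈ 13.2 hours.
Number of half-lives: n = 62.8/13.2 ≈ 4.7575.
Remaining = 27.9 × (1/2)^4.7575 = 27.9 × 0.036971 ≈ 1.0315 kBq.

1.0 kBq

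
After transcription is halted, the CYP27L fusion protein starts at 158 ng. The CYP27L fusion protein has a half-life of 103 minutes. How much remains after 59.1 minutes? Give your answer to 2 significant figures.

Number of half-lives: n = 59.1/103 ≈ 0.57379.
Remaining = 158 × (1/2)^0.57379 = 158 × 0.67185 ≈ 106.15 ng.

110 ng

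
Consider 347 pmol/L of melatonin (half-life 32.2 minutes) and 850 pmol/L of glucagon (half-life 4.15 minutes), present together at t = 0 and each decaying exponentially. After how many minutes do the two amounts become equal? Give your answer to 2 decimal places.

Set 347·(1/2)^(t/32.2) = 850·(1/2)^(t/4.15).
Taking log₂: log₂(347/850) = t·(1/32.2 − 1/4.15).
log₂(0.40824) = -1.2925; 1/32.2 − 1/4.15 = -0.20991.
t = -1.2925 / -0.20991 ≈ 6.1576 minutes.

6.16 minutes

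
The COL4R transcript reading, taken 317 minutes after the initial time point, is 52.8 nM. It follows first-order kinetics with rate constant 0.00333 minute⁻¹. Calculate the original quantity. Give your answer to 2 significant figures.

t½ = ln 2 / k = 0.69315 / 0.00333 ≈ 208.15 minutes.
Number of half-lives elapsed: n = 317/208.15 ≈ 1.5229.
A₀ = A × 2^n = 52.8 × 2^1.5229 = 52.8 × 2.8737 ≈ 151.73 nM.

150 nM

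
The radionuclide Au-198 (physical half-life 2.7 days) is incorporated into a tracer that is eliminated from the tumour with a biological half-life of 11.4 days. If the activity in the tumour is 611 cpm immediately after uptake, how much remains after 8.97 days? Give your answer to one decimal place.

1/t_eff = 1/t_phys + 1/t_biol = 1/2.7 + 1/11.4 = 0.45809 per day.
t_eff = 2.7 × 11.4 / (2.7 + 11.4) ≈ 2.183 days.
Remaining = 611 × (1/2)^(8.97/2.183) = 611 × (1/2)^4.1091 ≈ 35.407 cpm.

35.4 cpm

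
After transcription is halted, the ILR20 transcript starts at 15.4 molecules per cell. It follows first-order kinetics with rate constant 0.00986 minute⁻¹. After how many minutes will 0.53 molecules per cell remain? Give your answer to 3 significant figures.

342 minutes

t½ = ln 2 / k = 0.69315 / 0.00986 ≈ 70.299 minutes.
Fraction remaining = 0.53/15.4 ≈ 0.034416.
n = log₂(15.4/0.53) = ln(29.057)/ln 2 ≈ 4.8608 half-lives.
t = n × t½ = 4.8608 × 70.299 ≈ 341.71 minutes.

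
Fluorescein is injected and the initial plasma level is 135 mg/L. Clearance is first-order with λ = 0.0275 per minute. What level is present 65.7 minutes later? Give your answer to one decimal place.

t½ = ln 2 / λ = 0.69315 / 0.0275 ≈ 25.205 minutes.
Number of half-lives: n = 65.7/25.205 ≈ 2.6066.
Remaining = 135 × (1/2)^2.6066 = 135 × 0.16419 ≈ 22.165 mg/L.

22.2 mg/L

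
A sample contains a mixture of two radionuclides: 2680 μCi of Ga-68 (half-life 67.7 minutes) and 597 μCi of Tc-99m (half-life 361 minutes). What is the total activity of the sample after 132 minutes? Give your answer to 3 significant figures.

Ga-68: 2680 × (1/2)^(132/67.7) = 2680 × (1/2)^1.9498 ≈ 693.73 μCi.
Tc-99m: 597 × (1/2)^(132/361) = 597 × (1/2)^0.36565 ≈ 463.34 μCi.
Total = 693.73 + 463.34 ≈ 1157.1 μCi.

1160 μCi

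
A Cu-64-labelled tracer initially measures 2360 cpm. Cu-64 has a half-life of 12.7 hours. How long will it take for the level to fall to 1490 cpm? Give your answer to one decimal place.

8.4 hours

Fraction remaining = 1490/2360 ≈ 0.63136.
n = log₂(2360/1490) = ln(1.5839)/ln 2 ≈ 0.66347 half-lives.
t = n × t½ = 0.66347 × 12.7 ≈ 8.4261 hours.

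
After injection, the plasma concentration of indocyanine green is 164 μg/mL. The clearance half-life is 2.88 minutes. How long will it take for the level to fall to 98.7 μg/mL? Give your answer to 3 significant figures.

2.11 minutes

Fraction remaining = 98.7/164 ≈ 0.60183.
n = log₂(164/98.7) = ln(1.6616)/ln 2 ≈ 0.73257 half-lives.
t = n × t½ = 0.73257 × 2.88 ≈ 2.1098 minutes.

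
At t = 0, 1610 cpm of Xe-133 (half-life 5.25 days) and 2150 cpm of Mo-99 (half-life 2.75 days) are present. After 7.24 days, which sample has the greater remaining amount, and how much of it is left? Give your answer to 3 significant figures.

Xe-133: 1610 × (1/2)^1.379 ≈ 619 cpm.
Mo-99: 2150 × (1/2)^2.6327 ≈ 346.66 cpm.
Xe-133 has more remaining, at ≈ 619 cpm.

Xe-133, 619 cpm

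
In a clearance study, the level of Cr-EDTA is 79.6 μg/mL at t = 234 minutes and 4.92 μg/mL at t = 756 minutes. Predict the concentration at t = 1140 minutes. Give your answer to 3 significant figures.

0.635 μg/mL

Over Δt = 756 − 234 = 522 minutes, the level fell by a factor of 79.6/4.92 ≈ 16.179.
n = log₂(16.179) ≈ 4.016 half-lives, so t½ = 522/4.016 ≈ 129.98 minutes.
From t = 756 to t = 1140: 4.92 × (1/2)^((1140−756)/129.98) ≈ 0.63478 μg/mL.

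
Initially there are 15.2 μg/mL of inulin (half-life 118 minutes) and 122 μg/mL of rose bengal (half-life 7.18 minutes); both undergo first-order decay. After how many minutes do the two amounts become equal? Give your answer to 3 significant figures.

Set 15.2·(1/2)^(t/118) = 122·(1/2)^(t/7.18).
Taking log₂: log₂(15.2/122) = t·(1/118 − 1/7.18).
log₂(0.12459) = -3.0047; 1/118 − 1/7.18 = -0.1308.
t = -3.0047 / -0.1308 ≈ 22.972 minutes.

23.0 minutes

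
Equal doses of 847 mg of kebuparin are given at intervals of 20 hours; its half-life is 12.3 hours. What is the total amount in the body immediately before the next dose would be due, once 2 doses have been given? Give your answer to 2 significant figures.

The 2 doses were given 40, 20 hours ago.
Total = 847·(1/2)^(40/12.3) + 847·(1/2)^(20/12.3)
      = 88.905 + 274.41 ≈ 363.32 mg.

360 mg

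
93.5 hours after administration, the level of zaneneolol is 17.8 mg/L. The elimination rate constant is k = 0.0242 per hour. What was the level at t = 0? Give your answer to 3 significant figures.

t½ = ln 2 / k = 0.69315 / 0.0242 ≈ 28.642 hours.
Number of half-lives elapsed: n = 93.5/28.642 ≈ 3.2644.
A₀ = A × 2^n = 17.8 × 2^3.2644 = 17.8 × 9.609 ≈ 171.04 mg/L.

171 mg/L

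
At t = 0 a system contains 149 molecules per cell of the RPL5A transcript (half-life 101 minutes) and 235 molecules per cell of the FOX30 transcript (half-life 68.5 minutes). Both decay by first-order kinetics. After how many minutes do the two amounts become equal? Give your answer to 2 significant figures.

Set 149·(1/2)^(t/101) = 235·(1/2)^(t/68.5).
Taking log₂: log₂(149/235) = t·(1/101 − 1/68.5).
log₂(0.63404) = -0.65735; 1/101 − 1/68.5 = -0.0046976.
t = -0.65735 / -0.0046976 ≈ 139.93 minutes.

140 minutes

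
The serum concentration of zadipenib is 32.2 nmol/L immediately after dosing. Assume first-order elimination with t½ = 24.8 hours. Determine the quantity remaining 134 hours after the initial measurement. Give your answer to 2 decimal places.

0.76 nmol/L

Number of half-lives: n = 134/24.8 ≈ 5.4032.
Remaining = 32.2 × (1/2)^5.4032 = 32.2 × 0.02363 ≈ 0.76089 nmol/L.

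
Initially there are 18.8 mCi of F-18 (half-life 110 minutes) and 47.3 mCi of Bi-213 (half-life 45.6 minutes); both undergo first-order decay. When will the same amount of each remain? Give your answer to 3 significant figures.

104 minutes

Set 18.8·(1/2)^(t/110) = 47.3·(1/2)^(t/45.6).
Taking log₂: log₂(18.8/47.3) = t·(1/110 − 1/45.6).
log₂(0.39746) = -1.3311; 1/110 − 1/45.6 = -0.012839.
t = -1.3311 / -0.012839 ≈ 103.68 minutes.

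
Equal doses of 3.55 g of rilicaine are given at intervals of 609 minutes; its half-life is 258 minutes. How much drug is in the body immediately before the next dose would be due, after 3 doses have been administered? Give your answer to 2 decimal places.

The 3 doses were given 1827, 1218, 609 minutes ago.
Total = 3.55·(1/2)^(1827/258) + 3.55·(1/2)^(1218/258) + 3.55·(1/2)^(609/258)
      = 0.026213 + 0.13461 + 0.69129 ≈ 0.85211 g.

0.85 g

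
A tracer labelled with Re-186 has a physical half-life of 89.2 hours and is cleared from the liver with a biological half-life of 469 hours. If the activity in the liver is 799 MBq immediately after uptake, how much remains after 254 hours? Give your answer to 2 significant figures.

76 MBq

1/t_eff = 1/t_phys + 1/t_biol = 1/89.2 + 1/469 = 0.013343 per hour.
t_eff = 89.2 × 469 / (89.2 + 469) ≈ 74.946 hours.
Remaining = 799 × (1/2)^(254/74.946) = 799 × (1/2)^3.3891 ≈ 76.265 MBq.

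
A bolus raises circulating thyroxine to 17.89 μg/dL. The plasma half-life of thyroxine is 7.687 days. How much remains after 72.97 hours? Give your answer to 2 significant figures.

14 μg/dL

Convert the elapsed time: 72.97 hours = 3.04042 days.
Number of half-lives: n = 3.04042/7.687 ≈ 0.39553.
Remaining = 17.89 × (1/2)^0.39553 = 17.89 × 0.76021 ≈ 13.6 μg/dL.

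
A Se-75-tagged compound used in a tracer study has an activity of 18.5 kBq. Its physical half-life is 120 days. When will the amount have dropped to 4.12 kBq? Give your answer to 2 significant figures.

Fraction remaining = 4.12/18.5 ≈ 0.2227.
n = log₂(18.5/4.12) = ln(4.4903)/ln 2 ≈ 2.1668 half-lives.
t = n × t½ = 2.1668 × 120 ≈ 260.02 days.

260 days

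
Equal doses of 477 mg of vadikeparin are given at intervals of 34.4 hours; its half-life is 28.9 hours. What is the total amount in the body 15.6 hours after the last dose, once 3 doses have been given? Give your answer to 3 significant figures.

The 3 doses were given 84.4, 50, 15.6 hours ago.
Total = 477·(1/2)^(84.4/28.9) + 477·(1/2)^(50/28.9) + 477·(1/2)^(15.6/28.9)
      = 63.007 + 143.78 + 328.11 ≈ 534.9 mg.

535 mg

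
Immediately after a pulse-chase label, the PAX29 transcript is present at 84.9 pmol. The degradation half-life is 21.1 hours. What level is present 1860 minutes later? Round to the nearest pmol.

31 pmol

Convert the elapsed time: 1860 minutes = 31 hours.
Number of half-lives: n = 31/21.1 ≈ 1.4692.
Remaining = 84.9 × (1/2)^1.4692 = 84.9 × 0.36118 ≈ 30.665 pmol.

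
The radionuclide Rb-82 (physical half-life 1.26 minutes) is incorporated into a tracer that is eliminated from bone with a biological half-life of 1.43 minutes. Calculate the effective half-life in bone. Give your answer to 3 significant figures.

0.670 minutes

1/t_eff = 1/t_phys + 1/t_biol = 1/1.26 + 1/1.43 = 1.493 per minute.
t_eff = 1.26 × 1.43 / (1.26 + 1.43) ≈ 0.66981 minutes.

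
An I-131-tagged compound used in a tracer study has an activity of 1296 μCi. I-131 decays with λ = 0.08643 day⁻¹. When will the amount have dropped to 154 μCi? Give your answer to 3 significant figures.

t½ = ln 2 / λ = 0.69315 / 0.08643 ≈ 8.0198 days.
Fraction remaining = 154/1296 ≈ 0.11883.
n = log₂(1296/154) = ln(8.4156)/ln 2 ≈ 3.0731 half-lives.
t = n × t½ = 3.0731 × 8.0198 ≈ 24.645 days.

24.6 days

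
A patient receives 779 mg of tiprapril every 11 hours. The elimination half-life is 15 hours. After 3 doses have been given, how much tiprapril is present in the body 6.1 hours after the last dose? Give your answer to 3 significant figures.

The 3 doses were given 28.1, 17.1, 6.1 hours ago.
Total = 779·(1/2)^(28.1/15) + 779·(1/2)^(17.1/15) + 779·(1/2)^(6.1/15)
      = 212.62 + 353.48 + 587.65 ≈ 1153.8 mg.

1150 mg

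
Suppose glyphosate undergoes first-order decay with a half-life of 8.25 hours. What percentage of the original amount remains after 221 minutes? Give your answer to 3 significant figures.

73.4%

221 minutes = 3.68333 hours.
n = 3.68333/8.25 ≈ 0.44646 half-lives.
Fraction remaining = (1/2)^0.44646 ≈ 0.73384, i.e. 73.384%.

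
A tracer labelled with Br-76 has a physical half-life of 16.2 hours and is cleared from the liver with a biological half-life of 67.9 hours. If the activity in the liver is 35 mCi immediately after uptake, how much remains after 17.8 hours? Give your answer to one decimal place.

13.6 mCi

1/t_eff = 1/t_phys + 1/t_biol = 1/16.2 + 1/67.9 = 0.076456 per hour.
t_eff = 16.2 × 67.9 / (16.2 + 67.9) ≈ 13.079 hours.
Remaining = 35 × (1/2)^(17.8/13.079) = 35 × (1/2)^1.3609 ≈ 13.627 mCi.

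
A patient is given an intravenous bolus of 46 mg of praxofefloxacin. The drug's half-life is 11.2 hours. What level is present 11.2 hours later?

Elapsed time is 1 half-life (11.2/11.2).
Each half-life halves the amount: 46 × (1/2)^1 = 46/2 = 23 mg.

23 mg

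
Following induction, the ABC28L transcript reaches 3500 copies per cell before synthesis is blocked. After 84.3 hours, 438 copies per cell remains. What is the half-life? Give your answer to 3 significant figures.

28.1 hours

A/A₀ = 438/3500 ≈ 0.12514.
n = log₂(7.9909) ≈ 2.9984 half-lives elapsed in 84.3 hours.
t½ = 84.3/2.9984 ≈ 28.115 hours.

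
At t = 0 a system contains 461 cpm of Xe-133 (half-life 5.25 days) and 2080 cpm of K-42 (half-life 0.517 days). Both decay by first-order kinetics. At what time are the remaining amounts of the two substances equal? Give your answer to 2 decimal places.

1.25 days

Set 461·(1/2)^(t/5.25) = 2080·(1/2)^(t/0.517).
Taking log₂: log₂(461/2080) = t·(1/5.25 − 1/0.517).
log₂(0.22163) = -2.1737; 1/5.25 − 1/0.517 = -1.7438.
t = -2.1737 / -1.7438 ≈ 1.2466 days.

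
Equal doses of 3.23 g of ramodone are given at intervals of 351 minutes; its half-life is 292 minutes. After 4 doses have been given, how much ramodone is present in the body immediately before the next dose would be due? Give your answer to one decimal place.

The 4 doses were given 1404, 1053, 702, 351 minutes ago.
Total = 3.23·(1/2)^(1404/292) + 3.23·(1/2)^(1053/292) + 3.23·(1/2)^(702/292) + 3.23·(1/2)^(351/292)
      = 0.11529 + 0.26524 + 0.61023 + 1.4039 ≈ 2.3947 g.

2.4 g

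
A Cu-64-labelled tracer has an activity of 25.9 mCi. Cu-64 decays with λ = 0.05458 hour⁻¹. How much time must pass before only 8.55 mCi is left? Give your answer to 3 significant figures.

20.3 hours

t½ = ln 2 / λ = 0.69315 / 0.05458 ≈ 12.7 hours.
Fraction remaining = 8.55/25.9 ≈ 0.33012.
n = log₂(25.9/8.55) = ln(3.0292)/ln 2 ≈ 1.599 half-lives.
t = n × t½ = 1.599 × 12.7 ≈ 20.306 hours.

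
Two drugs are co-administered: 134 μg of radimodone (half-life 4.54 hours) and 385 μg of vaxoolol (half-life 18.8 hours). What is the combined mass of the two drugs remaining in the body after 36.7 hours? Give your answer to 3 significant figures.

radimodone: 134 × (1/2)^(36.7/4.54) = 134 × (1/2)^8.0837 ≈ 0.49393 μg.
vaxoolol: 385 × (1/2)^(36.7/18.8) = 385 × (1/2)^1.9521 ≈ 99.497 μg.
Total = 0.49393 + 99.497 ≈ 99.991 μg.

100 μg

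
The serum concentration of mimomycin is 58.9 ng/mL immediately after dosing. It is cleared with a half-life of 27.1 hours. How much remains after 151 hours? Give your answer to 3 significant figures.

1.24 ng/mL

Number of half-lives: n = 151/27.1 ≈ 5.572.
Remaining = 58.9 × (1/2)^5.572 = 58.9 × 0.021022 ≈ 1.2382 ng/mL.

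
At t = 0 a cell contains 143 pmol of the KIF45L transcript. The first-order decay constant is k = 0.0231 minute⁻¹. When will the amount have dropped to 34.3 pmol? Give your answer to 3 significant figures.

61.8 minutes

t½ = ln 2 / k = 0.69315 / 0.0231 ≈ 30.006 minutes.
Fraction remaining = 34.3/143 ≈ 0.23986.
n = log₂(143/34.3) = ln(4.1691)/ln 2 ≈ 2.0597 half-lives.
t = n × t½ = 2.0597 × 30.006 ≈ 61.805 minutes.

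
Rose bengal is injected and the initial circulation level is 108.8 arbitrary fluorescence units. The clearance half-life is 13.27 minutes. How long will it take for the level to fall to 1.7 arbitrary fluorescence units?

1.7/108.8 = 1/64, so 6 half-lives have elapsed.
t = 6 × 13.27 = 79.62 minutes.

79.62 minutes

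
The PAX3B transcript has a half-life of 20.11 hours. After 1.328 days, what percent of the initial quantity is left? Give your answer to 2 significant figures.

1.328 days = 31.872 hours.
n = 31.872/20.11 ≈ 1.5849 half-lives.
Fraction remaining = (1/2)^1.5849 ≈ 0.33335, i.e. 33.335%.

33%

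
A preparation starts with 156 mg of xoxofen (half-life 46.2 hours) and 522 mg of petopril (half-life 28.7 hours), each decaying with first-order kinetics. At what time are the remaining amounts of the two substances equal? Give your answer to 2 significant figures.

130 hours

Set 156·(1/2)^(t/46.2) = 522·(1/2)^(t/28.7).
Taking log₂: log₂(156/522) = t·(1/46.2 − 1/28.7).
log₂(0.29885) = -1.7425; 1/46.2 − 1/28.7 = -0.013198.
t = -1.7425 / -0.013198 ≈ 132.03 hours.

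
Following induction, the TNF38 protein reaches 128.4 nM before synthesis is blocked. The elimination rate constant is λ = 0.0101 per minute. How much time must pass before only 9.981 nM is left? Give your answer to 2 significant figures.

t½ = ln 2 / λ = 0.69315 / 0.0101 ≈ 68.628 minutes.
Fraction remaining = 9.981/128.4 ≈ 0.077734.
n = log₂(128.4/9.981) = ln(12.864)/ln 2 ≈ 3.6853 half-lives.
t = n × t½ = 3.6853 × 68.628 ≈ 252.92 minutes.

250 minutes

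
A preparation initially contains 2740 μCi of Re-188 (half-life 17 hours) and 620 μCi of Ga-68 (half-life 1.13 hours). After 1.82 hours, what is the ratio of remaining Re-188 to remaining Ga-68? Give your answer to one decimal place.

Re-188: 2740 × (1/2)^(1.82/17) = 2740 × (1/2)^0.10706 ≈ 2544 μCi.
Ga-68: 620 × (1/2)^(1.82/1.13) = 620 × (1/2)^1.6106 ≈ 203.02 μCi.
Ratio ≈ 2544 / 203.02 ≈ 12.531.

12.5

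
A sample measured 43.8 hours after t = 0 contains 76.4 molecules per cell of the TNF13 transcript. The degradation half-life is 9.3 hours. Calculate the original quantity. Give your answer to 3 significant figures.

Number of half-lives elapsed: n = 43.8/9.3 ≈ 4.7097.
A₀ = A × 2^n = 76.4 × 2^4.7097 = 76.4 × 26.167 ≈ 1999.2 molecules per cell.

2000 molecules per cell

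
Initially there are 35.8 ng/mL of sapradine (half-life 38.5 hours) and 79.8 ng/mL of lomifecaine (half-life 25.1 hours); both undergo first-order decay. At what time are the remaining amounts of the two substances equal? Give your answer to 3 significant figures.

83.4 hours

Set 35.8·(1/2)^(t/38.5) = 79.8·(1/2)^(t/25.1).
Taking log₂: log₂(35.8/79.8) = t·(1/38.5 − 1/25.1).
log₂(0.44862) = -1.1564; 1/38.5 − 1/25.1 = -0.013867.
t = -1.1564 / -0.013867 ≈ 83.397 hours.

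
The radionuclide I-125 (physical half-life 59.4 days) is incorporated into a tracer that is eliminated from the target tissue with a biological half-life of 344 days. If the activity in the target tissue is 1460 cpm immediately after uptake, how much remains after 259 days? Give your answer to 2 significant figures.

42 cpm

1/t_eff = 1/t_phys + 1/t_biol = 1/59.4 + 1/344 = 0.019742 per day.
t_eff = 59.4 × 344 / (59.4 + 344) ≈ 50.653 days.
Remaining = 1460 × (1/2)^(259/50.653) = 1460 × (1/2)^5.1132 ≈ 42.183 cpm.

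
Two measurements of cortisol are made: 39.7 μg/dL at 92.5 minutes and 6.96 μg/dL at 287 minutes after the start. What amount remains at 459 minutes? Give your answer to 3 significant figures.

Over Δt = 287 − 92.5 = 194.5 minutes, the level fell by a factor of 39.7/6.96 ≈ 5.704.
n = log₂(5.704) ≈ 2.512 half-lives, so t½ = 194.5/2.512 ≈ 77.429 minutes.
From t = 287 to t = 459: 6.96 × (1/2)^((459−287)/77.429) ≈ 1.4925 μg/dL.

1.49 μg/dL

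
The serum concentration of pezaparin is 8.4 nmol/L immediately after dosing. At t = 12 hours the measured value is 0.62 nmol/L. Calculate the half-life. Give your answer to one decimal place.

A/A₀ = 0.62/8.4 ≈ 0.07381.
n = log₂(13.548) ≈ 3.76 half-lives elapsed in 12 hours.
t½ = 12/3.76 ≈ 3.1914 hours.

3.2 hours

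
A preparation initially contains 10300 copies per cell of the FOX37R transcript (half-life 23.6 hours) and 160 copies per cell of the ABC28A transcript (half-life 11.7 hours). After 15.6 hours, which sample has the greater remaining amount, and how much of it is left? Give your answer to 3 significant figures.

FOX37R transcript: 10300 × (1/2)^0.66102 ≈ 6514.1 copies per cell.
ABC28A transcript: 160 × (1/2)^1.3333 ≈ 63.496 copies per cell.
FOX37R transcript has more remaining, at ≈ 6514.1 copies per cell.

FOX37R transcript, 6510 copies per cell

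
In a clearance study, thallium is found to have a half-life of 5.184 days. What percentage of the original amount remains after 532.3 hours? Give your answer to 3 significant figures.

5.15%

532.3 hours = 22.1792 days.
n = 22.1792/5.184 ≈ 4.2784 half-lives.
Fraction remaining = (1/2)^4.2784 ≈ 0.051532, i.e. 5.1532%.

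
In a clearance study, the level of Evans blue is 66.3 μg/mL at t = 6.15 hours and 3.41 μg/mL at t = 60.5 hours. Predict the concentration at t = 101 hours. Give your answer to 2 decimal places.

0.37 μg/mL

Over Δt = 60.5 − 6.15 = 54.35 hours, the level fell by a factor of 66.3/3.41 ≈ 19.443.
n = log₂(19.443) ≈ 4.2812 half-lives, so t½ = 54.35/4.2812 ≈ 12.695 hours.
From t = 60.5 to t = 101: 3.41 × (1/2)^((101−60.5)/12.695) ≈ 0.3736 μg/mL.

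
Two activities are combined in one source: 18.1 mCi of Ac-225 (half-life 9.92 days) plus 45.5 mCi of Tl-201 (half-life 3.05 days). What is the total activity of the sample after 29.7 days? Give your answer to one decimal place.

Ac-225: 18.1 × (1/2)^(29.7/9.92) = 18.1 × (1/2)^2.994 ≈ 2.272 mCi.
Tl-201: 45.5 × (1/2)^(29.7/3.05) = 45.5 × (1/2)^9.7377 ≈ 0.053293 mCi.
Total = 2.272 + 0.053293 ≈ 2.3253 mCi.

2.3 mCi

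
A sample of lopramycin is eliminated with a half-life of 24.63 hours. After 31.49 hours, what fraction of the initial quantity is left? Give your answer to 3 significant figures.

0.412

n = 31.49/24.63 ≈ 1.2785 half-lives.
Fraction remaining = (1/2)^1.2785 ≈ 0.41222.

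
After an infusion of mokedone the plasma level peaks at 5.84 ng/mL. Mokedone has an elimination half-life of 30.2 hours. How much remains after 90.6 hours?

0.73 ng/mL

Elapsed time is 3 half-lives (90.6/30.2).
Each half-life halves the amount: 5.84 × (1/2)^3 = 5.84/8 = 0.73 ng/mL.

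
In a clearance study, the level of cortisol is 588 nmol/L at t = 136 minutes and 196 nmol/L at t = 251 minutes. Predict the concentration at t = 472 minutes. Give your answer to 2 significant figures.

Over Δt = 251 − 136 = 115 minutes, the level fell by a factor of 588/196 ≈ 3.
n = log₂(3) ≈ 1.585 half-lives, so t½ = 115/1.585 ≈ 72.557 minutes.
From t = 251 to t = 472: 196 × (1/2)^((472−251)/72.557) ≈ 23.733 nmol/L.

24 nmol/L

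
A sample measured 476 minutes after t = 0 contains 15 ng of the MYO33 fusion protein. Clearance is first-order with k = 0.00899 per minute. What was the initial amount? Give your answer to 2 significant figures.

1100 ng

t½ = ln 2 / k = 0.69315 / 0.00899 ≈ 77.102 minutes.
Number of half-lives elapsed: n = 476/77.102 ≈ 6.1736.
A₀ = A × 2^n = 15 × 2^6.1736 = 15 × 72.186 ≈ 1082.8 ng.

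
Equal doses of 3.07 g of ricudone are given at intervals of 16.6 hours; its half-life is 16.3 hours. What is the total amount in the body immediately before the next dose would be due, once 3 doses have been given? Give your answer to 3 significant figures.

2.63 g

The 3 doses were given 49.8, 33.2, 16.6 hours ago.
Total = 3.07·(1/2)^(49.8/16.3) + 3.07·(1/2)^(33.2/16.3) + 3.07·(1/2)^(16.6/16.3)
      = 0.36934 + 0.74817 + 1.5155 ≈ 2.633 g.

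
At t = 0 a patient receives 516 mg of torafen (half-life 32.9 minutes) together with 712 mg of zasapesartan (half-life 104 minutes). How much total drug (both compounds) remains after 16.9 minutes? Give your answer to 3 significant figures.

998 mg

torafen: 516 × (1/2)^(16.9/32.9) = 516 × (1/2)^0.51368 ≈ 361.42 mg.
zasapesartan: 712 × (1/2)^(16.9/104) = 712 × (1/2)^0.1625 ≈ 636.15 mg.
Total = 361.42 + 636.15 ≈ 997.58 mg.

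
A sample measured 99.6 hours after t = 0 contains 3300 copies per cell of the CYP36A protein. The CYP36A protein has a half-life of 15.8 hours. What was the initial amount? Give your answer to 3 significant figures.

Number of half-lives elapsed: n = 99.6/15.8 ≈ 6.3038.
A₀ = A × 2^n = 3300 × 2^6.3038 = 3300 × 79.001 ≈ 260700 copies per cell.

261000 copies per cell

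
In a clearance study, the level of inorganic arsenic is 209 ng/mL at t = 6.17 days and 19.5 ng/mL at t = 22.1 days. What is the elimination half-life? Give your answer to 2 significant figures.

4.7 days

Over Δt = 22.1 − 6.17 = 15.93 days, the level fell by a factor of 209/19.5 ≈ 10.718.
n = log₂(10.718) ≈ 3.422 half-lives, so t½ = 15.93/3.422 ≈ 4.6552 days.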